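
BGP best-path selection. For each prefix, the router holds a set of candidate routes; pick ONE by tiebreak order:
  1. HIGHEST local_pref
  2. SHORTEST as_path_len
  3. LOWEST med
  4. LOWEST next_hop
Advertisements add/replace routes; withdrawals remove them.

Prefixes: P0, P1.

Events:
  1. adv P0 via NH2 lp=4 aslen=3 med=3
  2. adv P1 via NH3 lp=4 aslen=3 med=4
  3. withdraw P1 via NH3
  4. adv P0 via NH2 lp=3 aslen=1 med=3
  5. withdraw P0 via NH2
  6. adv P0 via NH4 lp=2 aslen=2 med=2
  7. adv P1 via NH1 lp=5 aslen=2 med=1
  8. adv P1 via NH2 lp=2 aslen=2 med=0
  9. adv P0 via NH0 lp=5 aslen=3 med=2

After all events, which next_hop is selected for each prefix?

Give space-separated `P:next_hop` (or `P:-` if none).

Answer: P0:NH0 P1:NH1

Derivation:
Op 1: best P0=NH2 P1=-
Op 2: best P0=NH2 P1=NH3
Op 3: best P0=NH2 P1=-
Op 4: best P0=NH2 P1=-
Op 5: best P0=- P1=-
Op 6: best P0=NH4 P1=-
Op 7: best P0=NH4 P1=NH1
Op 8: best P0=NH4 P1=NH1
Op 9: best P0=NH0 P1=NH1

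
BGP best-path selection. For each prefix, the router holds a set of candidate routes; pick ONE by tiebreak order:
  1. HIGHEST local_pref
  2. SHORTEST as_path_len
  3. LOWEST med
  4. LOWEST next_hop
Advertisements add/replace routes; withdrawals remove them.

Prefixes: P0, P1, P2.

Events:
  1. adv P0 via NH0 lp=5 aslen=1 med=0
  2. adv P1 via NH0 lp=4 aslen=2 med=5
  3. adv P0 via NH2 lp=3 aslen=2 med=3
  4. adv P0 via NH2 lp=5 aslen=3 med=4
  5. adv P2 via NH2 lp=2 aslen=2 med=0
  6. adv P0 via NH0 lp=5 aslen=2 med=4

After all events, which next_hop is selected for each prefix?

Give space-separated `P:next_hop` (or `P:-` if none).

Op 1: best P0=NH0 P1=- P2=-
Op 2: best P0=NH0 P1=NH0 P2=-
Op 3: best P0=NH0 P1=NH0 P2=-
Op 4: best P0=NH0 P1=NH0 P2=-
Op 5: best P0=NH0 P1=NH0 P2=NH2
Op 6: best P0=NH0 P1=NH0 P2=NH2

Answer: P0:NH0 P1:NH0 P2:NH2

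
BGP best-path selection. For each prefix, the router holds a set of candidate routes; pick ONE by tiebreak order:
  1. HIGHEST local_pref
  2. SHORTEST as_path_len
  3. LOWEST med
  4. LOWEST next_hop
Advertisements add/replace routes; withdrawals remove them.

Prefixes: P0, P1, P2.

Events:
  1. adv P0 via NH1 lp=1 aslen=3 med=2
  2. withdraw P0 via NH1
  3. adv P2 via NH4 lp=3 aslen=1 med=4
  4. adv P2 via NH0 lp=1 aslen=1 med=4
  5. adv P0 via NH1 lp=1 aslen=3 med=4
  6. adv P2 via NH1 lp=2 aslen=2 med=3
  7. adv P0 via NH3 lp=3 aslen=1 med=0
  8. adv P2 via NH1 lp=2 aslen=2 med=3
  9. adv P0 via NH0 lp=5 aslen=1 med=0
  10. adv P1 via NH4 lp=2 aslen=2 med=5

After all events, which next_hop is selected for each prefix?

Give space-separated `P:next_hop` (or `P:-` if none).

Answer: P0:NH0 P1:NH4 P2:NH4

Derivation:
Op 1: best P0=NH1 P1=- P2=-
Op 2: best P0=- P1=- P2=-
Op 3: best P0=- P1=- P2=NH4
Op 4: best P0=- P1=- P2=NH4
Op 5: best P0=NH1 P1=- P2=NH4
Op 6: best P0=NH1 P1=- P2=NH4
Op 7: best P0=NH3 P1=- P2=NH4
Op 8: best P0=NH3 P1=- P2=NH4
Op 9: best P0=NH0 P1=- P2=NH4
Op 10: best P0=NH0 P1=NH4 P2=NH4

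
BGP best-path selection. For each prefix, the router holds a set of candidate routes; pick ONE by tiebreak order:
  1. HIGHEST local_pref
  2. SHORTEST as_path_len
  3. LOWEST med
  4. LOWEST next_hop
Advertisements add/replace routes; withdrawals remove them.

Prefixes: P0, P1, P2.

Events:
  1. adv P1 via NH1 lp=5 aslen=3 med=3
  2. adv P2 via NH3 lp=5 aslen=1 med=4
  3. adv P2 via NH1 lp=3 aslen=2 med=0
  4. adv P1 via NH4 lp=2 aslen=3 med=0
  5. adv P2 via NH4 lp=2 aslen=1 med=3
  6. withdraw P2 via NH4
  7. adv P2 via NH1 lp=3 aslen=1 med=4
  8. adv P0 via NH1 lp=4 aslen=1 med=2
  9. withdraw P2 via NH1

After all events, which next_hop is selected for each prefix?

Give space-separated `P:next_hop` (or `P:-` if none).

Op 1: best P0=- P1=NH1 P2=-
Op 2: best P0=- P1=NH1 P2=NH3
Op 3: best P0=- P1=NH1 P2=NH3
Op 4: best P0=- P1=NH1 P2=NH3
Op 5: best P0=- P1=NH1 P2=NH3
Op 6: best P0=- P1=NH1 P2=NH3
Op 7: best P0=- P1=NH1 P2=NH3
Op 8: best P0=NH1 P1=NH1 P2=NH3
Op 9: best P0=NH1 P1=NH1 P2=NH3

Answer: P0:NH1 P1:NH1 P2:NH3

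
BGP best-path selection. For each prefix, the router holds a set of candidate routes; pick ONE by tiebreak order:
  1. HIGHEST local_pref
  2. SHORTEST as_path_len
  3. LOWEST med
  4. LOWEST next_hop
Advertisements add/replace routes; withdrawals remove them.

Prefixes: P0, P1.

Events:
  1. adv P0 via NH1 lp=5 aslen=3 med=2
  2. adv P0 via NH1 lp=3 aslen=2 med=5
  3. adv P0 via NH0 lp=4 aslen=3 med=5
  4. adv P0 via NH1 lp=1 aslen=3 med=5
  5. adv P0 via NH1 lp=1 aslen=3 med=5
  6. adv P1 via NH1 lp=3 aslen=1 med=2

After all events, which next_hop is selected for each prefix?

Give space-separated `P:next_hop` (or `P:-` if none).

Answer: P0:NH0 P1:NH1

Derivation:
Op 1: best P0=NH1 P1=-
Op 2: best P0=NH1 P1=-
Op 3: best P0=NH0 P1=-
Op 4: best P0=NH0 P1=-
Op 5: best P0=NH0 P1=-
Op 6: best P0=NH0 P1=NH1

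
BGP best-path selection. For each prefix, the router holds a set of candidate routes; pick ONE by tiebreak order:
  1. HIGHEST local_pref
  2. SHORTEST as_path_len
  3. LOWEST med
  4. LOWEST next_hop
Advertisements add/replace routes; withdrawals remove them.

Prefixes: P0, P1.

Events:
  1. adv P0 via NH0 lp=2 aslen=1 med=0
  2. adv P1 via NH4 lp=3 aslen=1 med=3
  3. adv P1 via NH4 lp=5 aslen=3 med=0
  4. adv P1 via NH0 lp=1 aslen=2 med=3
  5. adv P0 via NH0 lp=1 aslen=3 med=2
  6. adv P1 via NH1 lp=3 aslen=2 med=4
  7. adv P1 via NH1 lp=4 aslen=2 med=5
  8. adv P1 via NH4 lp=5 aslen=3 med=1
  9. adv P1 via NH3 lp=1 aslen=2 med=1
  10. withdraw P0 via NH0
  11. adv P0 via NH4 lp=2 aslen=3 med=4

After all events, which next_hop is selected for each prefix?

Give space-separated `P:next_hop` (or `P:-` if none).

Answer: P0:NH4 P1:NH4

Derivation:
Op 1: best P0=NH0 P1=-
Op 2: best P0=NH0 P1=NH4
Op 3: best P0=NH0 P1=NH4
Op 4: best P0=NH0 P1=NH4
Op 5: best P0=NH0 P1=NH4
Op 6: best P0=NH0 P1=NH4
Op 7: best P0=NH0 P1=NH4
Op 8: best P0=NH0 P1=NH4
Op 9: best P0=NH0 P1=NH4
Op 10: best P0=- P1=NH4
Op 11: best P0=NH4 P1=NH4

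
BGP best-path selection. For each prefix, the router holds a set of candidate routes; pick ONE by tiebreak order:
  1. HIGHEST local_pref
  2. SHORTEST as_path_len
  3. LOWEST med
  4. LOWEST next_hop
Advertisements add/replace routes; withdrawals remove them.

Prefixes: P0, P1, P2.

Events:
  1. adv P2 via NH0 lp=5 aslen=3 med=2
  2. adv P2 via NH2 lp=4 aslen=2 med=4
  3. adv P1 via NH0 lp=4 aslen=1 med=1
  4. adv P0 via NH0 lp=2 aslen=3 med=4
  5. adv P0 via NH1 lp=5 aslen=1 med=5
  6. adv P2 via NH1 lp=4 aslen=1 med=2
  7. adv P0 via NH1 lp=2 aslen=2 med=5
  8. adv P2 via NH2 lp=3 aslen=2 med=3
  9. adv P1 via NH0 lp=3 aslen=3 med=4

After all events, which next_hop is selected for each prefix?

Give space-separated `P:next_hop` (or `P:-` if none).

Op 1: best P0=- P1=- P2=NH0
Op 2: best P0=- P1=- P2=NH0
Op 3: best P0=- P1=NH0 P2=NH0
Op 4: best P0=NH0 P1=NH0 P2=NH0
Op 5: best P0=NH1 P1=NH0 P2=NH0
Op 6: best P0=NH1 P1=NH0 P2=NH0
Op 7: best P0=NH1 P1=NH0 P2=NH0
Op 8: best P0=NH1 P1=NH0 P2=NH0
Op 9: best P0=NH1 P1=NH0 P2=NH0

Answer: P0:NH1 P1:NH0 P2:NH0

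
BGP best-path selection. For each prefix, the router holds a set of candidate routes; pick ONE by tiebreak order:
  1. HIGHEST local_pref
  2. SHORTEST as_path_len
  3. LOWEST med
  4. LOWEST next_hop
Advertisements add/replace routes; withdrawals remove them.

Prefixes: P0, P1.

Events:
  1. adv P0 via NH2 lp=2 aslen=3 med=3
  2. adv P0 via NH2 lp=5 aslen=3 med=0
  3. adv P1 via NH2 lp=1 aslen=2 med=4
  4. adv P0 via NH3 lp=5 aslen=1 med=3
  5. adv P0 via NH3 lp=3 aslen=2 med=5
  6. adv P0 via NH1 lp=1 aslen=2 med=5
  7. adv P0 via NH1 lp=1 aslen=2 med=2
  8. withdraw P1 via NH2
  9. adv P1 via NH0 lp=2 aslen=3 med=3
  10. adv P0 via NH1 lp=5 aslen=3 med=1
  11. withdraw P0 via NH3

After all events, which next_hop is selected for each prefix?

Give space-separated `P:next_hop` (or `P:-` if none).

Op 1: best P0=NH2 P1=-
Op 2: best P0=NH2 P1=-
Op 3: best P0=NH2 P1=NH2
Op 4: best P0=NH3 P1=NH2
Op 5: best P0=NH2 P1=NH2
Op 6: best P0=NH2 P1=NH2
Op 7: best P0=NH2 P1=NH2
Op 8: best P0=NH2 P1=-
Op 9: best P0=NH2 P1=NH0
Op 10: best P0=NH2 P1=NH0
Op 11: best P0=NH2 P1=NH0

Answer: P0:NH2 P1:NH0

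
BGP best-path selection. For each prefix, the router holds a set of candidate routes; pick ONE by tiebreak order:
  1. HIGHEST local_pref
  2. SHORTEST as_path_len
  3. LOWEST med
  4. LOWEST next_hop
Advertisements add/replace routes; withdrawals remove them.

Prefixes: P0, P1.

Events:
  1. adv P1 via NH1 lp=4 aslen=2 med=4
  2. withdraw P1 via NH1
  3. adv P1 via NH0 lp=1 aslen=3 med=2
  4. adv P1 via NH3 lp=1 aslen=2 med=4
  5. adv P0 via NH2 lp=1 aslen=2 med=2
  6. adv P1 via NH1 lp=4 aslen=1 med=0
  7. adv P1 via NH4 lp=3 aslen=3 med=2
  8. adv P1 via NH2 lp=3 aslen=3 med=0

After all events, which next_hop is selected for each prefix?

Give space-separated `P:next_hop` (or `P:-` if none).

Answer: P0:NH2 P1:NH1

Derivation:
Op 1: best P0=- P1=NH1
Op 2: best P0=- P1=-
Op 3: best P0=- P1=NH0
Op 4: best P0=- P1=NH3
Op 5: best P0=NH2 P1=NH3
Op 6: best P0=NH2 P1=NH1
Op 7: best P0=NH2 P1=NH1
Op 8: best P0=NH2 P1=NH1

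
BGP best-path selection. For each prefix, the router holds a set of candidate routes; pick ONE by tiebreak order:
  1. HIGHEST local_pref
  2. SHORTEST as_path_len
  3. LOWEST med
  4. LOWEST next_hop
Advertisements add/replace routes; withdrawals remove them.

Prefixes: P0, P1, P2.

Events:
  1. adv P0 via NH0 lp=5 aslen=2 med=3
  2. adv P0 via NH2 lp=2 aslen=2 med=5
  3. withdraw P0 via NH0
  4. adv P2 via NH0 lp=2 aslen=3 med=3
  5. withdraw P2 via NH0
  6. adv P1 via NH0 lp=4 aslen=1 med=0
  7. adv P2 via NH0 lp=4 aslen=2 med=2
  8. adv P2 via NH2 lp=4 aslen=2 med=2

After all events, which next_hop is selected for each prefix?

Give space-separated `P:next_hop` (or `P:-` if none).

Answer: P0:NH2 P1:NH0 P2:NH0

Derivation:
Op 1: best P0=NH0 P1=- P2=-
Op 2: best P0=NH0 P1=- P2=-
Op 3: best P0=NH2 P1=- P2=-
Op 4: best P0=NH2 P1=- P2=NH0
Op 5: best P0=NH2 P1=- P2=-
Op 6: best P0=NH2 P1=NH0 P2=-
Op 7: best P0=NH2 P1=NH0 P2=NH0
Op 8: best P0=NH2 P1=NH0 P2=NH0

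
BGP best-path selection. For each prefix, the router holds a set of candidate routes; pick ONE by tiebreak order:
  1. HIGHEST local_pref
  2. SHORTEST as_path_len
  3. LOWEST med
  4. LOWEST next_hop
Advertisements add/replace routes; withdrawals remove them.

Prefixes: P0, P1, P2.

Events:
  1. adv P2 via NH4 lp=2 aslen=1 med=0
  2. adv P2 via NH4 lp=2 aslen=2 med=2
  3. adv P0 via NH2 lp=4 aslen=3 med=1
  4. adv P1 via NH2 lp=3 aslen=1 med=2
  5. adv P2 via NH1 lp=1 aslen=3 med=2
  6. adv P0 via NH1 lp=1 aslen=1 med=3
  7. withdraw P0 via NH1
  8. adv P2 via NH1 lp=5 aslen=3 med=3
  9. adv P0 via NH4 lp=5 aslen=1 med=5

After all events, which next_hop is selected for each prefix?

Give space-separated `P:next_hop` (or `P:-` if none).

Op 1: best P0=- P1=- P2=NH4
Op 2: best P0=- P1=- P2=NH4
Op 3: best P0=NH2 P1=- P2=NH4
Op 4: best P0=NH2 P1=NH2 P2=NH4
Op 5: best P0=NH2 P1=NH2 P2=NH4
Op 6: best P0=NH2 P1=NH2 P2=NH4
Op 7: best P0=NH2 P1=NH2 P2=NH4
Op 8: best P0=NH2 P1=NH2 P2=NH1
Op 9: best P0=NH4 P1=NH2 P2=NH1

Answer: P0:NH4 P1:NH2 P2:NH1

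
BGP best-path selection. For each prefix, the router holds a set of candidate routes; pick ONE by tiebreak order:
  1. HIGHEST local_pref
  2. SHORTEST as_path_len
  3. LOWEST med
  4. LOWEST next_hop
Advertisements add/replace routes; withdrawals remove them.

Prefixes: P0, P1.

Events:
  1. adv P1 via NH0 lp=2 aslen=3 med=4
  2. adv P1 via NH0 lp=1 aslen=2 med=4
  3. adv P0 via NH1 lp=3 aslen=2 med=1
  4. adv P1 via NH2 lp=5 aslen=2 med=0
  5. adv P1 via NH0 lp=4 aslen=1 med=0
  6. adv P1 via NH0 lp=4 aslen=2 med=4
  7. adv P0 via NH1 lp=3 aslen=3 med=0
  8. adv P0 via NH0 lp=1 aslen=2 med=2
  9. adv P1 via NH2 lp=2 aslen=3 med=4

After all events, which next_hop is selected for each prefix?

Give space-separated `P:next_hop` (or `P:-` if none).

Op 1: best P0=- P1=NH0
Op 2: best P0=- P1=NH0
Op 3: best P0=NH1 P1=NH0
Op 4: best P0=NH1 P1=NH2
Op 5: best P0=NH1 P1=NH2
Op 6: best P0=NH1 P1=NH2
Op 7: best P0=NH1 P1=NH2
Op 8: best P0=NH1 P1=NH2
Op 9: best P0=NH1 P1=NH0

Answer: P0:NH1 P1:NH0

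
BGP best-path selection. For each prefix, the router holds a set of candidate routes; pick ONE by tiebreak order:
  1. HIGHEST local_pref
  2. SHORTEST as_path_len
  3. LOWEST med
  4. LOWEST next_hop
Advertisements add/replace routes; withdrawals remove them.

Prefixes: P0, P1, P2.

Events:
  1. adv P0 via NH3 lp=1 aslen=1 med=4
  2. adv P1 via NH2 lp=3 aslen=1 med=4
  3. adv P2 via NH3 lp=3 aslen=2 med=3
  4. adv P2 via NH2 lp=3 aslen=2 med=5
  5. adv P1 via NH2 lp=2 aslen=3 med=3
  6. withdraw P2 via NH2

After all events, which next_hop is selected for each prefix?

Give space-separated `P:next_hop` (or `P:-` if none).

Op 1: best P0=NH3 P1=- P2=-
Op 2: best P0=NH3 P1=NH2 P2=-
Op 3: best P0=NH3 P1=NH2 P2=NH3
Op 4: best P0=NH3 P1=NH2 P2=NH3
Op 5: best P0=NH3 P1=NH2 P2=NH3
Op 6: best P0=NH3 P1=NH2 P2=NH3

Answer: P0:NH3 P1:NH2 P2:NH3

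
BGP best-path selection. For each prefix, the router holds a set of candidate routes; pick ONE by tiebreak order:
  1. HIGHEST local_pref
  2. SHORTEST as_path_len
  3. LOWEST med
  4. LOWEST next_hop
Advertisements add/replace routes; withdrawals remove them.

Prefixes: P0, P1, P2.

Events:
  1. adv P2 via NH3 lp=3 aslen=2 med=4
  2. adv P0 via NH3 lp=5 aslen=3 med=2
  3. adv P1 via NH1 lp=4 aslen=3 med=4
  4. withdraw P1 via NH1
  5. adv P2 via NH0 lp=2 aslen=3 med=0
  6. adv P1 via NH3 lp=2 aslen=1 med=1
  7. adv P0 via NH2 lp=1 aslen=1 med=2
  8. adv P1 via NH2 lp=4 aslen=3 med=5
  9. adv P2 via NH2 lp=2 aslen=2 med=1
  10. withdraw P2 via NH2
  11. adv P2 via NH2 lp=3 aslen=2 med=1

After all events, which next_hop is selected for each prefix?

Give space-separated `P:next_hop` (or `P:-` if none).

Op 1: best P0=- P1=- P2=NH3
Op 2: best P0=NH3 P1=- P2=NH3
Op 3: best P0=NH3 P1=NH1 P2=NH3
Op 4: best P0=NH3 P1=- P2=NH3
Op 5: best P0=NH3 P1=- P2=NH3
Op 6: best P0=NH3 P1=NH3 P2=NH3
Op 7: best P0=NH3 P1=NH3 P2=NH3
Op 8: best P0=NH3 P1=NH2 P2=NH3
Op 9: best P0=NH3 P1=NH2 P2=NH3
Op 10: best P0=NH3 P1=NH2 P2=NH3
Op 11: best P0=NH3 P1=NH2 P2=NH2

Answer: P0:NH3 P1:NH2 P2:NH2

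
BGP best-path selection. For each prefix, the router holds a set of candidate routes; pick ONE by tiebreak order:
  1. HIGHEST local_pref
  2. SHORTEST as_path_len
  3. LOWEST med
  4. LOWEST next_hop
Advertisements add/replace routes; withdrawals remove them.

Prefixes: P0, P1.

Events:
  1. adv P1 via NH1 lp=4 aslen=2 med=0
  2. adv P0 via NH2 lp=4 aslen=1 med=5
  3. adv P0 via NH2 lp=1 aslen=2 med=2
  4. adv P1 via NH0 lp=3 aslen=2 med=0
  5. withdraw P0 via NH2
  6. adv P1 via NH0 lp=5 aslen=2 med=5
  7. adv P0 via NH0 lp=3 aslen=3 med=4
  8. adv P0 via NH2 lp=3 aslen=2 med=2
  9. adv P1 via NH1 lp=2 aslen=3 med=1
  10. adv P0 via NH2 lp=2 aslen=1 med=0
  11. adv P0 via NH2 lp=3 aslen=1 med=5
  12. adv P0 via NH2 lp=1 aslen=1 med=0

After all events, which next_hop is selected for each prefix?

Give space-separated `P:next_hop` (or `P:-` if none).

Answer: P0:NH0 P1:NH0

Derivation:
Op 1: best P0=- P1=NH1
Op 2: best P0=NH2 P1=NH1
Op 3: best P0=NH2 P1=NH1
Op 4: best P0=NH2 P1=NH1
Op 5: best P0=- P1=NH1
Op 6: best P0=- P1=NH0
Op 7: best P0=NH0 P1=NH0
Op 8: best P0=NH2 P1=NH0
Op 9: best P0=NH2 P1=NH0
Op 10: best P0=NH0 P1=NH0
Op 11: best P0=NH2 P1=NH0
Op 12: best P0=NH0 P1=NH0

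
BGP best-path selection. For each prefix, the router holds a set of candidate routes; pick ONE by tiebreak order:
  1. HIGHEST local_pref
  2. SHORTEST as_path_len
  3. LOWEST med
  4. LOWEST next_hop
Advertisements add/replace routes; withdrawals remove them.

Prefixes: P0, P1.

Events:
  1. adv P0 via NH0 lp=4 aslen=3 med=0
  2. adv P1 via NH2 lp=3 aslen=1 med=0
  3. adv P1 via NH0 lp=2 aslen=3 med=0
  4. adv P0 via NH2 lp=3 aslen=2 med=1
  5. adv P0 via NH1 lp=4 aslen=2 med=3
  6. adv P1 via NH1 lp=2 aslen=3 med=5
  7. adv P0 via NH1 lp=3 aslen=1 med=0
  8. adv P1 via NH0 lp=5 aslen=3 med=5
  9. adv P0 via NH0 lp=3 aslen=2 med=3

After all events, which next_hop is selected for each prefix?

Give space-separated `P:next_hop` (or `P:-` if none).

Answer: P0:NH1 P1:NH0

Derivation:
Op 1: best P0=NH0 P1=-
Op 2: best P0=NH0 P1=NH2
Op 3: best P0=NH0 P1=NH2
Op 4: best P0=NH0 P1=NH2
Op 5: best P0=NH1 P1=NH2
Op 6: best P0=NH1 P1=NH2
Op 7: best P0=NH0 P1=NH2
Op 8: best P0=NH0 P1=NH0
Op 9: best P0=NH1 P1=NH0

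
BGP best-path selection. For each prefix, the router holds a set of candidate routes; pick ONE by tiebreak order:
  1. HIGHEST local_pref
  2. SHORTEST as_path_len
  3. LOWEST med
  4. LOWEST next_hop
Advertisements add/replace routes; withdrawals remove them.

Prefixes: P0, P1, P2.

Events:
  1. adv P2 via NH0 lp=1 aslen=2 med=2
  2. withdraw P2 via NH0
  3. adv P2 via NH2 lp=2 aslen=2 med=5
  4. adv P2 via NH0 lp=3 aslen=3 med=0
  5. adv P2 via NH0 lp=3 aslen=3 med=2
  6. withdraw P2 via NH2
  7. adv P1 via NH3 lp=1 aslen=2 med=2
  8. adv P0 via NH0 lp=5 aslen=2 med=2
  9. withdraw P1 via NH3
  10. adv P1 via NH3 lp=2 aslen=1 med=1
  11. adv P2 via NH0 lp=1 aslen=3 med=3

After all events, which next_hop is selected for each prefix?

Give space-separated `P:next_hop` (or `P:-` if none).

Answer: P0:NH0 P1:NH3 P2:NH0

Derivation:
Op 1: best P0=- P1=- P2=NH0
Op 2: best P0=- P1=- P2=-
Op 3: best P0=- P1=- P2=NH2
Op 4: best P0=- P1=- P2=NH0
Op 5: best P0=- P1=- P2=NH0
Op 6: best P0=- P1=- P2=NH0
Op 7: best P0=- P1=NH3 P2=NH0
Op 8: best P0=NH0 P1=NH3 P2=NH0
Op 9: best P0=NH0 P1=- P2=NH0
Op 10: best P0=NH0 P1=NH3 P2=NH0
Op 11: best P0=NH0 P1=NH3 P2=NH0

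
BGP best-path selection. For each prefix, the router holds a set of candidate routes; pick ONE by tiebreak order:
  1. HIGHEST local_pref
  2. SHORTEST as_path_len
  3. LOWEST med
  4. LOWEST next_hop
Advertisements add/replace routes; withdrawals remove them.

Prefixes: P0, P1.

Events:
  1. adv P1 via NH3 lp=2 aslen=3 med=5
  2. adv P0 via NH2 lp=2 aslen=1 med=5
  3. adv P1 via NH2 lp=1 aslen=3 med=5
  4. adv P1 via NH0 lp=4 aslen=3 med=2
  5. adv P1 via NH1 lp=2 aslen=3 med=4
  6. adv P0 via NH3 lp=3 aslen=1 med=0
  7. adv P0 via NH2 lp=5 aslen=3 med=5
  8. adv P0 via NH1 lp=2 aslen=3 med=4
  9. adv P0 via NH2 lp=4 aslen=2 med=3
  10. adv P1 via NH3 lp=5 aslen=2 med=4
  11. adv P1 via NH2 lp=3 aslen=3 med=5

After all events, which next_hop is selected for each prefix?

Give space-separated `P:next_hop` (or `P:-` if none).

Answer: P0:NH2 P1:NH3

Derivation:
Op 1: best P0=- P1=NH3
Op 2: best P0=NH2 P1=NH3
Op 3: best P0=NH2 P1=NH3
Op 4: best P0=NH2 P1=NH0
Op 5: best P0=NH2 P1=NH0
Op 6: best P0=NH3 P1=NH0
Op 7: best P0=NH2 P1=NH0
Op 8: best P0=NH2 P1=NH0
Op 9: best P0=NH2 P1=NH0
Op 10: best P0=NH2 P1=NH3
Op 11: best P0=NH2 P1=NH3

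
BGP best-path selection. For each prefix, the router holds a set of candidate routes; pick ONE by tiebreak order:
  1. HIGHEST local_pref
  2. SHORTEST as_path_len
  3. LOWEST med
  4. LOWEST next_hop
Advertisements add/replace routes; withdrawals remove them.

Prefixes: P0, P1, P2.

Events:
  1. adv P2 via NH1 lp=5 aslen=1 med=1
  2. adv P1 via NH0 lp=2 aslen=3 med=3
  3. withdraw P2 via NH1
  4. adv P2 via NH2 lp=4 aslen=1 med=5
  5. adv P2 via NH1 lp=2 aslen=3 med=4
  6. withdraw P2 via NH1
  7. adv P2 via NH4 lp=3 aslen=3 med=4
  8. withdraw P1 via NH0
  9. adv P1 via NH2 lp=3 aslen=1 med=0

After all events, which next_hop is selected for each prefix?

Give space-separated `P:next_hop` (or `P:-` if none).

Op 1: best P0=- P1=- P2=NH1
Op 2: best P0=- P1=NH0 P2=NH1
Op 3: best P0=- P1=NH0 P2=-
Op 4: best P0=- P1=NH0 P2=NH2
Op 5: best P0=- P1=NH0 P2=NH2
Op 6: best P0=- P1=NH0 P2=NH2
Op 7: best P0=- P1=NH0 P2=NH2
Op 8: best P0=- P1=- P2=NH2
Op 9: best P0=- P1=NH2 P2=NH2

Answer: P0:- P1:NH2 P2:NH2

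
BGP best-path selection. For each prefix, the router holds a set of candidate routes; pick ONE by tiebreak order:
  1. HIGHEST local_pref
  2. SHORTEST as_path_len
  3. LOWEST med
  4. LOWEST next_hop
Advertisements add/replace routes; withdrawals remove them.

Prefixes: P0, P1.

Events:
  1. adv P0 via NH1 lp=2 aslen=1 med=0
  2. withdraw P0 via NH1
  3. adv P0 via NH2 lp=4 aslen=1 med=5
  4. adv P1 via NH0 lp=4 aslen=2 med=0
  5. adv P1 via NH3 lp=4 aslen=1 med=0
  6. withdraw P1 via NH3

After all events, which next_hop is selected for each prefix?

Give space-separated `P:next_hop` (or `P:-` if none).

Op 1: best P0=NH1 P1=-
Op 2: best P0=- P1=-
Op 3: best P0=NH2 P1=-
Op 4: best P0=NH2 P1=NH0
Op 5: best P0=NH2 P1=NH3
Op 6: best P0=NH2 P1=NH0

Answer: P0:NH2 P1:NH0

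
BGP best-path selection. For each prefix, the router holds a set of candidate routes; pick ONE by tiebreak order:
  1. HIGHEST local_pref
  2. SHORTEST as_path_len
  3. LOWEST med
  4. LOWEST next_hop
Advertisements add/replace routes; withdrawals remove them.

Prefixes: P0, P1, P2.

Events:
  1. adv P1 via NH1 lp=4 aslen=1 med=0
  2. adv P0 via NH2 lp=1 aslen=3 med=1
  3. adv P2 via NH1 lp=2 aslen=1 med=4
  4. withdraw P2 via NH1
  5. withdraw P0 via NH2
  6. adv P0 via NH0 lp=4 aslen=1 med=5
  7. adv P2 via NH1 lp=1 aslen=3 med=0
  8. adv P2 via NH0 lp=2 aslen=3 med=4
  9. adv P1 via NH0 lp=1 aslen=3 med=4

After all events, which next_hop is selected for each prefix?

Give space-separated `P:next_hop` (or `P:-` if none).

Op 1: best P0=- P1=NH1 P2=-
Op 2: best P0=NH2 P1=NH1 P2=-
Op 3: best P0=NH2 P1=NH1 P2=NH1
Op 4: best P0=NH2 P1=NH1 P2=-
Op 5: best P0=- P1=NH1 P2=-
Op 6: best P0=NH0 P1=NH1 P2=-
Op 7: best P0=NH0 P1=NH1 P2=NH1
Op 8: best P0=NH0 P1=NH1 P2=NH0
Op 9: best P0=NH0 P1=NH1 P2=NH0

Answer: P0:NH0 P1:NH1 P2:NH0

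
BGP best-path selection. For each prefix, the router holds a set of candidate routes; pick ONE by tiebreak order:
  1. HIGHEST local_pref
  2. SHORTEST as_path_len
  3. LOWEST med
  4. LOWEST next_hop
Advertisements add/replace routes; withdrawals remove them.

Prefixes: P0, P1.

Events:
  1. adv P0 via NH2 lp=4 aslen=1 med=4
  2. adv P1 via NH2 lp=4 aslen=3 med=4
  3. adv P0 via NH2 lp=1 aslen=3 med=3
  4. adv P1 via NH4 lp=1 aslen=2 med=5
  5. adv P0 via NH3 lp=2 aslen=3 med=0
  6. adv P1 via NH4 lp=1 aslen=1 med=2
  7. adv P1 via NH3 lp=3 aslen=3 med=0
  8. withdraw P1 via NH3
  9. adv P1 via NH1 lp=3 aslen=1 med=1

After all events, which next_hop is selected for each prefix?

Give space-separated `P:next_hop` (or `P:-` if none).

Op 1: best P0=NH2 P1=-
Op 2: best P0=NH2 P1=NH2
Op 3: best P0=NH2 P1=NH2
Op 4: best P0=NH2 P1=NH2
Op 5: best P0=NH3 P1=NH2
Op 6: best P0=NH3 P1=NH2
Op 7: best P0=NH3 P1=NH2
Op 8: best P0=NH3 P1=NH2
Op 9: best P0=NH3 P1=NH2

Answer: P0:NH3 P1:NH2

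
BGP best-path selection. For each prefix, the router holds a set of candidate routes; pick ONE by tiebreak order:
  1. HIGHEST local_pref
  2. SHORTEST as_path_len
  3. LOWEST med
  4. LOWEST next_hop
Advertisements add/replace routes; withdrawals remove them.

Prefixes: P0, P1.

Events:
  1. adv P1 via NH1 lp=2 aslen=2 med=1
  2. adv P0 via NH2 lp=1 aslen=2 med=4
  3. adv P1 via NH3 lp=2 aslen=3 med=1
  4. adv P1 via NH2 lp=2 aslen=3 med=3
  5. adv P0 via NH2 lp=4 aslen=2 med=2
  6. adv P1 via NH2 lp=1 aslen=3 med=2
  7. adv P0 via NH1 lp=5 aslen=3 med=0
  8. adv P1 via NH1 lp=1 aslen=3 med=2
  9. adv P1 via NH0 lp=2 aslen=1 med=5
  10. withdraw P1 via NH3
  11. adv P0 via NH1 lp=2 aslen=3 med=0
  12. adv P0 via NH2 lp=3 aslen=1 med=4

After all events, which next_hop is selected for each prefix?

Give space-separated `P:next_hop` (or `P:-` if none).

Answer: P0:NH2 P1:NH0

Derivation:
Op 1: best P0=- P1=NH1
Op 2: best P0=NH2 P1=NH1
Op 3: best P0=NH2 P1=NH1
Op 4: best P0=NH2 P1=NH1
Op 5: best P0=NH2 P1=NH1
Op 6: best P0=NH2 P1=NH1
Op 7: best P0=NH1 P1=NH1
Op 8: best P0=NH1 P1=NH3
Op 9: best P0=NH1 P1=NH0
Op 10: best P0=NH1 P1=NH0
Op 11: best P0=NH2 P1=NH0
Op 12: best P0=NH2 P1=NH0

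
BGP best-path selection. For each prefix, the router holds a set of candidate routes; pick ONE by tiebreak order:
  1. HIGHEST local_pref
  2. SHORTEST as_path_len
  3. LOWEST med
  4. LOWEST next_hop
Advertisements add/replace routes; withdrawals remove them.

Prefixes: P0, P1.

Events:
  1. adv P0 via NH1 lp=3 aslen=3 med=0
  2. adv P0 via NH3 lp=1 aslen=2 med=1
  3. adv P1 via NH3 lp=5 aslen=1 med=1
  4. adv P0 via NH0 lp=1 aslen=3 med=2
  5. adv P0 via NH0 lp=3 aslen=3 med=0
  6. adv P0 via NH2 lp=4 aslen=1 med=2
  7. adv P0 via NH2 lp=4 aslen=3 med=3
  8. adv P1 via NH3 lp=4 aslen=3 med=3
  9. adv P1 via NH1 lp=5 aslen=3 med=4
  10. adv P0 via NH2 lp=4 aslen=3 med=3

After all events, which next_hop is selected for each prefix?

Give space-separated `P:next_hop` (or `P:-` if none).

Answer: P0:NH2 P1:NH1

Derivation:
Op 1: best P0=NH1 P1=-
Op 2: best P0=NH1 P1=-
Op 3: best P0=NH1 P1=NH3
Op 4: best P0=NH1 P1=NH3
Op 5: best P0=NH0 P1=NH3
Op 6: best P0=NH2 P1=NH3
Op 7: best P0=NH2 P1=NH3
Op 8: best P0=NH2 P1=NH3
Op 9: best P0=NH2 P1=NH1
Op 10: best P0=NH2 P1=NH1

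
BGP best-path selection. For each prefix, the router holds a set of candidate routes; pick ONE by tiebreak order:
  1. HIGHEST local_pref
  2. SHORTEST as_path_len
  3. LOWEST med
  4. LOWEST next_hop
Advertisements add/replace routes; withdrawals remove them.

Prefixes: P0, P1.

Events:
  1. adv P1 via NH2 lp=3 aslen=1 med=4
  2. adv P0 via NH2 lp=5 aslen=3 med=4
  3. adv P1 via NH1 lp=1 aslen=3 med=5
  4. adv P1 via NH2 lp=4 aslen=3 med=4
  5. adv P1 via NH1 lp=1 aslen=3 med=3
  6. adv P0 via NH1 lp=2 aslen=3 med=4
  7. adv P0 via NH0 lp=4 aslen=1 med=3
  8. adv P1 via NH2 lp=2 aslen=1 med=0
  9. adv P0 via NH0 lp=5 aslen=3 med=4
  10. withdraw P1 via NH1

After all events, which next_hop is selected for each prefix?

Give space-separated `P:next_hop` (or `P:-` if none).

Op 1: best P0=- P1=NH2
Op 2: best P0=NH2 P1=NH2
Op 3: best P0=NH2 P1=NH2
Op 4: best P0=NH2 P1=NH2
Op 5: best P0=NH2 P1=NH2
Op 6: best P0=NH2 P1=NH2
Op 7: best P0=NH2 P1=NH2
Op 8: best P0=NH2 P1=NH2
Op 9: best P0=NH0 P1=NH2
Op 10: best P0=NH0 P1=NH2

Answer: P0:NH0 P1:NH2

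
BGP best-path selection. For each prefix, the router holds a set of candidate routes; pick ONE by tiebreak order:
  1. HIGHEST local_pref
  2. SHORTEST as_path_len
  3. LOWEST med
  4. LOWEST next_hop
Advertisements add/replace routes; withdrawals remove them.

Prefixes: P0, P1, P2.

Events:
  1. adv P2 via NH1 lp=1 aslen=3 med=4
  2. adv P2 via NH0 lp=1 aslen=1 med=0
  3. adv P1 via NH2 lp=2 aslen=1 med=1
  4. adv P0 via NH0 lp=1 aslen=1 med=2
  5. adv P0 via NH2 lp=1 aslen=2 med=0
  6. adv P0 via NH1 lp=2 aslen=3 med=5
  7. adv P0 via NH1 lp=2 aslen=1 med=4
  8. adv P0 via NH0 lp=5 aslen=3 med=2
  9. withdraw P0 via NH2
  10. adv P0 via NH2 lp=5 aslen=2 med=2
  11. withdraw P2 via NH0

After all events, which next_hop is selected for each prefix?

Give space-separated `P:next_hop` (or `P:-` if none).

Op 1: best P0=- P1=- P2=NH1
Op 2: best P0=- P1=- P2=NH0
Op 3: best P0=- P1=NH2 P2=NH0
Op 4: best P0=NH0 P1=NH2 P2=NH0
Op 5: best P0=NH0 P1=NH2 P2=NH0
Op 6: best P0=NH1 P1=NH2 P2=NH0
Op 7: best P0=NH1 P1=NH2 P2=NH0
Op 8: best P0=NH0 P1=NH2 P2=NH0
Op 9: best P0=NH0 P1=NH2 P2=NH0
Op 10: best P0=NH2 P1=NH2 P2=NH0
Op 11: best P0=NH2 P1=NH2 P2=NH1

Answer: P0:NH2 P1:NH2 P2:NH1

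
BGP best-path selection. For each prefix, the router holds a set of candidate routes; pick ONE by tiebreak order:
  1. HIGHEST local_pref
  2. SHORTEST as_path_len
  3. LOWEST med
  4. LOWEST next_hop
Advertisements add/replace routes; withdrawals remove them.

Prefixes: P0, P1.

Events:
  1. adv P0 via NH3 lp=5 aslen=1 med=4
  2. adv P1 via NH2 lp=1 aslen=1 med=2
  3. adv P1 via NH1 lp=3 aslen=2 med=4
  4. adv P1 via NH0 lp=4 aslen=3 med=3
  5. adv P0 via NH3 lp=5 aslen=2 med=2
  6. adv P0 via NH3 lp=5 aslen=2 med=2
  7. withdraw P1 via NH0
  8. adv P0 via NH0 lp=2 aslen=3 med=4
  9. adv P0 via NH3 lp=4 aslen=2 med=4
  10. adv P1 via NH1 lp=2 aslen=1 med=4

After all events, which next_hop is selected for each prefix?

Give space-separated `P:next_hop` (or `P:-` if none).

Op 1: best P0=NH3 P1=-
Op 2: best P0=NH3 P1=NH2
Op 3: best P0=NH3 P1=NH1
Op 4: best P0=NH3 P1=NH0
Op 5: best P0=NH3 P1=NH0
Op 6: best P0=NH3 P1=NH0
Op 7: best P0=NH3 P1=NH1
Op 8: best P0=NH3 P1=NH1
Op 9: best P0=NH3 P1=NH1
Op 10: best P0=NH3 P1=NH1

Answer: P0:NH3 P1:NH1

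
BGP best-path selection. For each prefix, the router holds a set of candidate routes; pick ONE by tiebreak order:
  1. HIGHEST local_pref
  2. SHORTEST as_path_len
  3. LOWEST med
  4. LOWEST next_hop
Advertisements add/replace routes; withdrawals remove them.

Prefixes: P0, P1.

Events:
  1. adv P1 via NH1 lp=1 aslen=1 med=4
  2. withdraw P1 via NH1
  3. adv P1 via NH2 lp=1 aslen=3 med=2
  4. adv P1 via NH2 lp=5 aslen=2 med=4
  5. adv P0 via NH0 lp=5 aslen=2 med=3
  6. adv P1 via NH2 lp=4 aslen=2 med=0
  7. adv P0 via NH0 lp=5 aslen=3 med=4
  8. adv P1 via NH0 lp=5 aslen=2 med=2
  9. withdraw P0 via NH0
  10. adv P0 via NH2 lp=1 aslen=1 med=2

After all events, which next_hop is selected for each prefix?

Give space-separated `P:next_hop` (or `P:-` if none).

Answer: P0:NH2 P1:NH0

Derivation:
Op 1: best P0=- P1=NH1
Op 2: best P0=- P1=-
Op 3: best P0=- P1=NH2
Op 4: best P0=- P1=NH2
Op 5: best P0=NH0 P1=NH2
Op 6: best P0=NH0 P1=NH2
Op 7: best P0=NH0 P1=NH2
Op 8: best P0=NH0 P1=NH0
Op 9: best P0=- P1=NH0
Op 10: best P0=NH2 P1=NH0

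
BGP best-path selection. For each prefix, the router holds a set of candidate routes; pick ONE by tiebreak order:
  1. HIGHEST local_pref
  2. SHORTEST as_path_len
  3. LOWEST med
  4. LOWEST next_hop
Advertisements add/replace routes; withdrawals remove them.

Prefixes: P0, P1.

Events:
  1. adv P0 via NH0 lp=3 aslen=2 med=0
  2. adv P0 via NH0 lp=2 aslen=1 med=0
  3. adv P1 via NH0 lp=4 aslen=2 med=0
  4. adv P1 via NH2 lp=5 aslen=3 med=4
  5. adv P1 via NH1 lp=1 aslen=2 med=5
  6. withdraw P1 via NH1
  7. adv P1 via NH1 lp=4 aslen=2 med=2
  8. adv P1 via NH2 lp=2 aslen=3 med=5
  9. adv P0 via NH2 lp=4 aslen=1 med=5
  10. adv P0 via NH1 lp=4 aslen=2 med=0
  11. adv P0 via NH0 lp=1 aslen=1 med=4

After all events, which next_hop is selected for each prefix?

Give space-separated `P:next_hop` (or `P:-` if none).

Op 1: best P0=NH0 P1=-
Op 2: best P0=NH0 P1=-
Op 3: best P0=NH0 P1=NH0
Op 4: best P0=NH0 P1=NH2
Op 5: best P0=NH0 P1=NH2
Op 6: best P0=NH0 P1=NH2
Op 7: best P0=NH0 P1=NH2
Op 8: best P0=NH0 P1=NH0
Op 9: best P0=NH2 P1=NH0
Op 10: best P0=NH2 P1=NH0
Op 11: best P0=NH2 P1=NH0

Answer: P0:NH2 P1:NH0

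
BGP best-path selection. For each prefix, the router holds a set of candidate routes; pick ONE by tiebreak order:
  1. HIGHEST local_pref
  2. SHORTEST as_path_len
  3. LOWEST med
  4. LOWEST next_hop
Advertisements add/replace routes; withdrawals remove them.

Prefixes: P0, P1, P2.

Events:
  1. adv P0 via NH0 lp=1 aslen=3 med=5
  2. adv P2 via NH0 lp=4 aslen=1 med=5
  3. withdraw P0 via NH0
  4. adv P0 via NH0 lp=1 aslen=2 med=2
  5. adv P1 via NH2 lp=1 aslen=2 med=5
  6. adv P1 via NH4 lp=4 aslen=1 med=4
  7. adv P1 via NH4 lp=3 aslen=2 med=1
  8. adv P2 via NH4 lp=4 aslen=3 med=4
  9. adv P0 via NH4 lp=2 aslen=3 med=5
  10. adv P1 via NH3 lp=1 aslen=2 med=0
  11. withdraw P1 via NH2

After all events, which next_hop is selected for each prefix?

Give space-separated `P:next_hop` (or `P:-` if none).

Answer: P0:NH4 P1:NH4 P2:NH0

Derivation:
Op 1: best P0=NH0 P1=- P2=-
Op 2: best P0=NH0 P1=- P2=NH0
Op 3: best P0=- P1=- P2=NH0
Op 4: best P0=NH0 P1=- P2=NH0
Op 5: best P0=NH0 P1=NH2 P2=NH0
Op 6: best P0=NH0 P1=NH4 P2=NH0
Op 7: best P0=NH0 P1=NH4 P2=NH0
Op 8: best P0=NH0 P1=NH4 P2=NH0
Op 9: best P0=NH4 P1=NH4 P2=NH0
Op 10: best P0=NH4 P1=NH4 P2=NH0
Op 11: best P0=NH4 P1=NH4 P2=NH0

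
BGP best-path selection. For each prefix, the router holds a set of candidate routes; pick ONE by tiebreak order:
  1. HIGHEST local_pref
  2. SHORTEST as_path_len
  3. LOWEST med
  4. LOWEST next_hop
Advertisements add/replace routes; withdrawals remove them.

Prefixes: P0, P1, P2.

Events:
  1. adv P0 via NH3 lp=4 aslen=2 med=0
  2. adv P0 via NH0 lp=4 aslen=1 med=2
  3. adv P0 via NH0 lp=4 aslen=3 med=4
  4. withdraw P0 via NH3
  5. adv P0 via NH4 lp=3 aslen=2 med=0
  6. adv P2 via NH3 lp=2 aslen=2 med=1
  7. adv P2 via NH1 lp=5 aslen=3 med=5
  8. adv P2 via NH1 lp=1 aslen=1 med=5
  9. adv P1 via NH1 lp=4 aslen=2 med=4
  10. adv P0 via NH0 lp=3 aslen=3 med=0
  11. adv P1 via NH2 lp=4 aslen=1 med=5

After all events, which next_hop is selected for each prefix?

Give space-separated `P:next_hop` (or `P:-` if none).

Op 1: best P0=NH3 P1=- P2=-
Op 2: best P0=NH0 P1=- P2=-
Op 3: best P0=NH3 P1=- P2=-
Op 4: best P0=NH0 P1=- P2=-
Op 5: best P0=NH0 P1=- P2=-
Op 6: best P0=NH0 P1=- P2=NH3
Op 7: best P0=NH0 P1=- P2=NH1
Op 8: best P0=NH0 P1=- P2=NH3
Op 9: best P0=NH0 P1=NH1 P2=NH3
Op 10: best P0=NH4 P1=NH1 P2=NH3
Op 11: best P0=NH4 P1=NH2 P2=NH3

Answer: P0:NH4 P1:NH2 P2:NH3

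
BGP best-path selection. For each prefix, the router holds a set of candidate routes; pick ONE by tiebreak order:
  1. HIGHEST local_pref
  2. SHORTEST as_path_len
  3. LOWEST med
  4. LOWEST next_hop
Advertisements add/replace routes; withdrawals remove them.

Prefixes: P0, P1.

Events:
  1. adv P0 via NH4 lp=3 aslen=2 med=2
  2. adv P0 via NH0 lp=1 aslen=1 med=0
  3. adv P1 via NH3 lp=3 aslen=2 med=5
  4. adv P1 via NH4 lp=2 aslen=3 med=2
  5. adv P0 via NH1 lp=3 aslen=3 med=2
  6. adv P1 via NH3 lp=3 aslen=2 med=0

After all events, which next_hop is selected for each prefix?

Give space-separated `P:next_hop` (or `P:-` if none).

Answer: P0:NH4 P1:NH3

Derivation:
Op 1: best P0=NH4 P1=-
Op 2: best P0=NH4 P1=-
Op 3: best P0=NH4 P1=NH3
Op 4: best P0=NH4 P1=NH3
Op 5: best P0=NH4 P1=NH3
Op 6: best P0=NH4 P1=NH3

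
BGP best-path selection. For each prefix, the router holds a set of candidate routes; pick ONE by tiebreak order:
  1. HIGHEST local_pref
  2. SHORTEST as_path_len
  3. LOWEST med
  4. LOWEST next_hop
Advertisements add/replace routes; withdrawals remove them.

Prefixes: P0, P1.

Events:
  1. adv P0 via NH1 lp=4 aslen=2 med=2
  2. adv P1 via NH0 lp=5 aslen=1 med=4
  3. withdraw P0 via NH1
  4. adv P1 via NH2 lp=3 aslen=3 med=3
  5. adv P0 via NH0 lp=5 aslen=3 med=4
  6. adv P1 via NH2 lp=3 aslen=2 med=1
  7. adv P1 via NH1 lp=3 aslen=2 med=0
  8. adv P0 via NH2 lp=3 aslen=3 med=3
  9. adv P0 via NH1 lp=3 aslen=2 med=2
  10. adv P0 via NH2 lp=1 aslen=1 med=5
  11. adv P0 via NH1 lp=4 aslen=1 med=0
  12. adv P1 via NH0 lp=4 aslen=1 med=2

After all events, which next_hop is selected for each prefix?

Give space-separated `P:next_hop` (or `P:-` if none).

Op 1: best P0=NH1 P1=-
Op 2: best P0=NH1 P1=NH0
Op 3: best P0=- P1=NH0
Op 4: best P0=- P1=NH0
Op 5: best P0=NH0 P1=NH0
Op 6: best P0=NH0 P1=NH0
Op 7: best P0=NH0 P1=NH0
Op 8: best P0=NH0 P1=NH0
Op 9: best P0=NH0 P1=NH0
Op 10: best P0=NH0 P1=NH0
Op 11: best P0=NH0 P1=NH0
Op 12: best P0=NH0 P1=NH0

Answer: P0:NH0 P1:NH0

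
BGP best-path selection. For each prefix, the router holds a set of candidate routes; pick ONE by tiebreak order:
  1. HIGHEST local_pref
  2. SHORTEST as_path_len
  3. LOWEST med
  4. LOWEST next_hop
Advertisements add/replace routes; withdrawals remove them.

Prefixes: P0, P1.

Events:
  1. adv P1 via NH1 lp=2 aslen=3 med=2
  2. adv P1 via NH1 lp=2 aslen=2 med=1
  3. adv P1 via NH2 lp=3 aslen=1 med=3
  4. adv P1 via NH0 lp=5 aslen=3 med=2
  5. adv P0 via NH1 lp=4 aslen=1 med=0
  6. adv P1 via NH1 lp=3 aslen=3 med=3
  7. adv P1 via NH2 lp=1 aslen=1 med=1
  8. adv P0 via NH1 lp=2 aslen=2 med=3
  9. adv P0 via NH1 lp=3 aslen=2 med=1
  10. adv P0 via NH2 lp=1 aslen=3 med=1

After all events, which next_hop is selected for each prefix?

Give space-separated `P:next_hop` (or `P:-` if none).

Op 1: best P0=- P1=NH1
Op 2: best P0=- P1=NH1
Op 3: best P0=- P1=NH2
Op 4: best P0=- P1=NH0
Op 5: best P0=NH1 P1=NH0
Op 6: best P0=NH1 P1=NH0
Op 7: best P0=NH1 P1=NH0
Op 8: best P0=NH1 P1=NH0
Op 9: best P0=NH1 P1=NH0
Op 10: best P0=NH1 P1=NH0

Answer: P0:NH1 P1:NH0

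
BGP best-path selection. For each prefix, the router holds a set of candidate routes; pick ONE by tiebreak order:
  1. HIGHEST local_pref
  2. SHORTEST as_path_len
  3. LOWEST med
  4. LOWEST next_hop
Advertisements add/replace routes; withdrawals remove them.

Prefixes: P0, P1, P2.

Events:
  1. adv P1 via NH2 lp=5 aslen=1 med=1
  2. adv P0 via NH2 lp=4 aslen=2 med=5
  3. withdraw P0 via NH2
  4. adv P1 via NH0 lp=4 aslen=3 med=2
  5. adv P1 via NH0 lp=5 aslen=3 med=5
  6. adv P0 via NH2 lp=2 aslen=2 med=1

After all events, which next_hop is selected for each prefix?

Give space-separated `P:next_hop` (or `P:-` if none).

Answer: P0:NH2 P1:NH2 P2:-

Derivation:
Op 1: best P0=- P1=NH2 P2=-
Op 2: best P0=NH2 P1=NH2 P2=-
Op 3: best P0=- P1=NH2 P2=-
Op 4: best P0=- P1=NH2 P2=-
Op 5: best P0=- P1=NH2 P2=-
Op 6: best P0=NH2 P1=NH2 P2=-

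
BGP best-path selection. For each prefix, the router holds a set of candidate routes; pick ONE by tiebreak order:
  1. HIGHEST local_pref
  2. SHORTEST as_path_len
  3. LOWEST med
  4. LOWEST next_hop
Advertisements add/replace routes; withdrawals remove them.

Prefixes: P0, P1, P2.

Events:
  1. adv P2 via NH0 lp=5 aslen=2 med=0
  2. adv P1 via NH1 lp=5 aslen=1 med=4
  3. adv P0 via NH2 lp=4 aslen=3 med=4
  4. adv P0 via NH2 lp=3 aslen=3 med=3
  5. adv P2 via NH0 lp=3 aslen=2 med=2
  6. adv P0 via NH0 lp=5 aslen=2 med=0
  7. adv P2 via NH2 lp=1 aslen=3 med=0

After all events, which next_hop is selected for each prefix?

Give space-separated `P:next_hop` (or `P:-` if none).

Answer: P0:NH0 P1:NH1 P2:NH0

Derivation:
Op 1: best P0=- P1=- P2=NH0
Op 2: best P0=- P1=NH1 P2=NH0
Op 3: best P0=NH2 P1=NH1 P2=NH0
Op 4: best P0=NH2 P1=NH1 P2=NH0
Op 5: best P0=NH2 P1=NH1 P2=NH0
Op 6: best P0=NH0 P1=NH1 P2=NH0
Op 7: best P0=NH0 P1=NH1 P2=NH0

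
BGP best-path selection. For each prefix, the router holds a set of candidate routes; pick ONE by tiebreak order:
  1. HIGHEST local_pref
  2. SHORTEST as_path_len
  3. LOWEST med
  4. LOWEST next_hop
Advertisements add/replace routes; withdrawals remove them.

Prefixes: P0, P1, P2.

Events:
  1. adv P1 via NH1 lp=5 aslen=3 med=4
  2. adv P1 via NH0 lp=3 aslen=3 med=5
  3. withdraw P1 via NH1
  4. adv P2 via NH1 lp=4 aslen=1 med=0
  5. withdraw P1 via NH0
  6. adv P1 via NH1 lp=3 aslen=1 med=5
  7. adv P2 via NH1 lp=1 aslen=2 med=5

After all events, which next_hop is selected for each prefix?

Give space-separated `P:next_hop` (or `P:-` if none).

Op 1: best P0=- P1=NH1 P2=-
Op 2: best P0=- P1=NH1 P2=-
Op 3: best P0=- P1=NH0 P2=-
Op 4: best P0=- P1=NH0 P2=NH1
Op 5: best P0=- P1=- P2=NH1
Op 6: best P0=- P1=NH1 P2=NH1
Op 7: best P0=- P1=NH1 P2=NH1

Answer: P0:- P1:NH1 P2:NH1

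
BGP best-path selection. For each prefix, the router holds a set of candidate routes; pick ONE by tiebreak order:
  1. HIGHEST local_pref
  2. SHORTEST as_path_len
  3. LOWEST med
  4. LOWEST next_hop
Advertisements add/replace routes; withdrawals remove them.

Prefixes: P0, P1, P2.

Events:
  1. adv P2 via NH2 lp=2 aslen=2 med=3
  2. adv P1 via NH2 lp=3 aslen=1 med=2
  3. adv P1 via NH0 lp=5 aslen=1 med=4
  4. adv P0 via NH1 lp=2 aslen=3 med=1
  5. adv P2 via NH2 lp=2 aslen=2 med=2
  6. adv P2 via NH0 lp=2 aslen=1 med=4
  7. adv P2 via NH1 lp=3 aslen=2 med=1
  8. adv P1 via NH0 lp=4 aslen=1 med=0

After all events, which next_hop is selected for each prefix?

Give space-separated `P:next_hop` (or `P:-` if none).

Op 1: best P0=- P1=- P2=NH2
Op 2: best P0=- P1=NH2 P2=NH2
Op 3: best P0=- P1=NH0 P2=NH2
Op 4: best P0=NH1 P1=NH0 P2=NH2
Op 5: best P0=NH1 P1=NH0 P2=NH2
Op 6: best P0=NH1 P1=NH0 P2=NH0
Op 7: best P0=NH1 P1=NH0 P2=NH1
Op 8: best P0=NH1 P1=NH0 P2=NH1

Answer: P0:NH1 P1:NH0 P2:NH1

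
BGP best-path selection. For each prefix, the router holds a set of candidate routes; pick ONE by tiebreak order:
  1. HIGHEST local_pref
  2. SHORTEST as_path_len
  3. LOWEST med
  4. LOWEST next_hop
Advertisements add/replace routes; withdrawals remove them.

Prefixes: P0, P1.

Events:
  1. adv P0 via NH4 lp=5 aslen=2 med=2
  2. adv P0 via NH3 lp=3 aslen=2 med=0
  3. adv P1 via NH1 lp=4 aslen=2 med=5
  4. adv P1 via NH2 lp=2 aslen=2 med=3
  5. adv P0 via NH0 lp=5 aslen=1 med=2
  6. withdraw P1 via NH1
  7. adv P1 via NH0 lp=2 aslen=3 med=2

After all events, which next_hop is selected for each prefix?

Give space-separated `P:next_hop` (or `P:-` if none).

Answer: P0:NH0 P1:NH2

Derivation:
Op 1: best P0=NH4 P1=-
Op 2: best P0=NH4 P1=-
Op 3: best P0=NH4 P1=NH1
Op 4: best P0=NH4 P1=NH1
Op 5: best P0=NH0 P1=NH1
Op 6: best P0=NH0 P1=NH2
Op 7: best P0=NH0 P1=NH2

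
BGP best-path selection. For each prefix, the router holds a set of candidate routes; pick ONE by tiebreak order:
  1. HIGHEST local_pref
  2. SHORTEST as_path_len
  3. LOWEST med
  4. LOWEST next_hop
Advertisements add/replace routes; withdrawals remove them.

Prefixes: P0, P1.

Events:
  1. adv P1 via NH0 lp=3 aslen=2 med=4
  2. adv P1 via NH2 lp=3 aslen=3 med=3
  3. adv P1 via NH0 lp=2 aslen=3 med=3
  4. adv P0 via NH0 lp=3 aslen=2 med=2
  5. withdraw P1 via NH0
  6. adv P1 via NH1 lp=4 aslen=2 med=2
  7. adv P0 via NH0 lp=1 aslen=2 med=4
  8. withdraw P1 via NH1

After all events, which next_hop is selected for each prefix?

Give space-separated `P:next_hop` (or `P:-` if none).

Op 1: best P0=- P1=NH0
Op 2: best P0=- P1=NH0
Op 3: best P0=- P1=NH2
Op 4: best P0=NH0 P1=NH2
Op 5: best P0=NH0 P1=NH2
Op 6: best P0=NH0 P1=NH1
Op 7: best P0=NH0 P1=NH1
Op 8: best P0=NH0 P1=NH2

Answer: P0:NH0 P1:NH2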